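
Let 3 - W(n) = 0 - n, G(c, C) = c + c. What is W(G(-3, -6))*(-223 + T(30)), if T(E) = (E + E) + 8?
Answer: 465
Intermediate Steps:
G(c, C) = 2*c
T(E) = 8 + 2*E (T(E) = 2*E + 8 = 8 + 2*E)
W(n) = 3 + n (W(n) = 3 - (0 - n) = 3 - (-1)*n = 3 + n)
W(G(-3, -6))*(-223 + T(30)) = (3 + 2*(-3))*(-223 + (8 + 2*30)) = (3 - 6)*(-223 + (8 + 60)) = -3*(-223 + 68) = -3*(-155) = 465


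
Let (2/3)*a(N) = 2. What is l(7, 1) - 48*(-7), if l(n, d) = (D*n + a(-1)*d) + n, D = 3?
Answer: 367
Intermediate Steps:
a(N) = 3 (a(N) = (3/2)*2 = 3)
l(n, d) = 3*d + 4*n (l(n, d) = (3*n + 3*d) + n = (3*d + 3*n) + n = 3*d + 4*n)
l(7, 1) - 48*(-7) = (3*1 + 4*7) - 48*(-7) = (3 + 28) + 336 = 31 + 336 = 367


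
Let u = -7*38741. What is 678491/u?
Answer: -678491/271187 ≈ -2.5019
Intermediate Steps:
u = -271187
678491/u = 678491/(-271187) = 678491*(-1/271187) = -678491/271187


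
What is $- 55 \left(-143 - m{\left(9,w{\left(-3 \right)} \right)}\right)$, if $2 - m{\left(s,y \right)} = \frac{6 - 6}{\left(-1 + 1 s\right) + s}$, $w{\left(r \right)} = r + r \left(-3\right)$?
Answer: $7975$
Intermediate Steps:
$w{\left(r \right)} = - 2 r$ ($w{\left(r \right)} = r - 3 r = - 2 r$)
$m{\left(s,y \right)} = 2$ ($m{\left(s,y \right)} = 2 - \frac{6 - 6}{\left(-1 + 1 s\right) + s} = 2 - \frac{0}{\left(-1 + s\right) + s} = 2 - \frac{0}{-1 + 2 s} = 2 - 0 = 2 + 0 = 2$)
$- 55 \left(-143 - m{\left(9,w{\left(-3 \right)} \right)}\right) = - 55 \left(-143 - 2\right) = \left(-55\right) \left(-145\right) = 7975$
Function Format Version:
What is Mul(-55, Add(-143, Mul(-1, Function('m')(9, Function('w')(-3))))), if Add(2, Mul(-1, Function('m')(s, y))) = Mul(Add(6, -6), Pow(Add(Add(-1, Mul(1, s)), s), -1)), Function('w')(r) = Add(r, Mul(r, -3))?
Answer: 7975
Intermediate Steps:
Function('w')(r) = Mul(-2, r) (Function('w')(r) = Add(r, Mul(-3, r)) = Mul(-2, r))
Function('m')(s, y) = 2 (Function('m')(s, y) = Add(2, Mul(-1, Mul(Add(6, -6), Pow(Add(Add(-1, Mul(1, s)), s), -1)))) = Add(2, Mul(-1, Mul(0, Pow(Add(Add(-1, s), s), -1)))) = Add(2, Mul(-1, Mul(0, Pow(Add(-1, Mul(2, s)), -1)))) = Add(2, Mul(-1, 0)) = Add(2, 0) = 2)
Mul(-55, Add(-143, Mul(-1, Function('m')(9, Function('w')(-3))))) = Mul(-55, Add(-143, Mul(-1, 2))) = Mul(-55, Add(-143, -2)) = Mul(-55, -145) = 7975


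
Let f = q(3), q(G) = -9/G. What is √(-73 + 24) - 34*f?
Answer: 102 + 7*I ≈ 102.0 + 7.0*I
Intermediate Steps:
f = -3 (f = -9/3 = -9*⅓ = -3)
√(-73 + 24) - 34*f = √(-73 + 24) - 34*(-3) = √(-49) + 102 = 7*I + 102 = 102 + 7*I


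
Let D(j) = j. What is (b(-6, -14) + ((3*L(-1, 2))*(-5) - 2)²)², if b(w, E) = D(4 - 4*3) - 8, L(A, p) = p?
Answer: 1016064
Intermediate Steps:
b(w, E) = -16 (b(w, E) = (4 - 4*3) - 8 = (4 - 12) - 8 = -8 - 8 = -16)
(b(-6, -14) + ((3*L(-1, 2))*(-5) - 2)²)² = (-16 + ((3*2)*(-5) - 2)²)² = (-16 + (6*(-5) - 2)²)² = (-16 + (-30 - 2)²)² = (-16 + (-32)²)² = (-16 + 1024)² = 1008² = 1016064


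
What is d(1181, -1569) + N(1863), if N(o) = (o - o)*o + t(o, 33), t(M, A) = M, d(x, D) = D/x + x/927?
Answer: 2039528479/1094787 ≈ 1862.9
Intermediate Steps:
d(x, D) = x/927 + D/x (d(x, D) = D/x + x*(1/927) = D/x + x/927 = x/927 + D/x)
N(o) = o (N(o) = (o - o)*o + o = 0*o + o = 0 + o = o)
d(1181, -1569) + N(1863) = ((1/927)*1181 - 1569/1181) + 1863 = (1181/927 - 1569*1/1181) + 1863 = (1181/927 - 1569/1181) + 1863 = -59702/1094787 + 1863 = 2039528479/1094787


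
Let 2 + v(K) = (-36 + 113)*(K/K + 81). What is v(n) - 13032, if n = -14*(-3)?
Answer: -6720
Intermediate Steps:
n = 42
v(K) = 6312 (v(K) = -2 + (-36 + 113)*(K/K + 81) = -2 + 77*(1 + 81) = -2 + 77*82 = -2 + 6314 = 6312)
v(n) - 13032 = 6312 - 13032 = -6720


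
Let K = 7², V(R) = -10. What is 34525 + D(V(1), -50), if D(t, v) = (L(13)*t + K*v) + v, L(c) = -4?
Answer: 32065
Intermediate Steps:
K = 49
D(t, v) = -4*t + 50*v (D(t, v) = (-4*t + 49*v) + v = -4*t + 50*v)
34525 + D(V(1), -50) = 34525 + (-4*(-10) + 50*(-50)) = 34525 + (40 - 2500) = 34525 - 2460 = 32065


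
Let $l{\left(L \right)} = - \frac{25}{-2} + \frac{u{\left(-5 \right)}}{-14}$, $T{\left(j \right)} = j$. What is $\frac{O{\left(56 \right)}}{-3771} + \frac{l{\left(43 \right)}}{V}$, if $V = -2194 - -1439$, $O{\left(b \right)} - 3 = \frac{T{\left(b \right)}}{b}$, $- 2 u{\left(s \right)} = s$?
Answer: $- \frac{277111}{15943788} \approx -0.017381$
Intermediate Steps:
$u{\left(s \right)} = - \frac{s}{2}$
$O{\left(b \right)} = 4$ ($O{\left(b \right)} = 3 + \frac{b}{b} = 3 + 1 = 4$)
$l{\left(L \right)} = \frac{345}{28}$ ($l{\left(L \right)} = - \frac{25}{-2} + \frac{\left(- \frac{1}{2}\right) \left(-5\right)}{-14} = \left(-25\right) \left(- \frac{1}{2}\right) + \frac{5}{2} \left(- \frac{1}{14}\right) = \frac{25}{2} - \frac{5}{28} = \frac{345}{28}$)
$V = -755$ ($V = -2194 + 1439 = -755$)
$\frac{O{\left(56 \right)}}{-3771} + \frac{l{\left(43 \right)}}{V} = \frac{4}{-3771} + \frac{345}{28 \left(-755\right)} = 4 \left(- \frac{1}{3771}\right) + \frac{345}{28} \left(- \frac{1}{755}\right) = - \frac{4}{3771} - \frac{69}{4228} = - \frac{277111}{15943788}$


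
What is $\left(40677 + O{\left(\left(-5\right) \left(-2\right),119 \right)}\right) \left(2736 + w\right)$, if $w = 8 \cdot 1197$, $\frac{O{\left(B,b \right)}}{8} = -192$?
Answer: $481903992$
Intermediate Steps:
$O{\left(B,b \right)} = -1536$ ($O{\left(B,b \right)} = 8 \left(-192\right) = -1536$)
$w = 9576$
$\left(40677 + O{\left(\left(-5\right) \left(-2\right),119 \right)}\right) \left(2736 + w\right) = \left(40677 - 1536\right) \left(2736 + 9576\right) = 39141 \cdot 12312 = 481903992$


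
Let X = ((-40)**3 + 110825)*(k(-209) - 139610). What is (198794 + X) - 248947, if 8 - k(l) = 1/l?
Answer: -1366214938002/209 ≈ -6.5369e+9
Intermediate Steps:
k(l) = 8 - 1/l
X = -1366204456025/209 (X = ((-40)**3 + 110825)*((8 - 1/(-209)) - 139610) = (-64000 + 110825)*((8 - 1*(-1/209)) - 139610) = 46825*((8 + 1/209) - 139610) = 46825*(1673/209 - 139610) = 46825*(-29176817/209) = -1366204456025/209 ≈ -6.5369e+9)
(198794 + X) - 248947 = (198794 - 1366204456025/209) - 248947 = -1366162908079/209 - 248947 = -1366214938002/209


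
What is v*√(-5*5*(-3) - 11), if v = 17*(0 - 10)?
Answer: -1360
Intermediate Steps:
v = -170 (v = 17*(-10) = -170)
v*√(-5*5*(-3) - 11) = -170*√(-5*5*(-3) - 11) = -170*√(-25*(-3) - 11) = -170*√(75 - 11) = -170*√64 = -170*8 = -1360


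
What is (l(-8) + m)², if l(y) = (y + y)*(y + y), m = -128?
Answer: 16384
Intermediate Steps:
l(y) = 4*y² (l(y) = (2*y)*(2*y) = 4*y²)
(l(-8) + m)² = (4*(-8)² - 128)² = (4*64 - 128)² = (256 - 128)² = 128² = 16384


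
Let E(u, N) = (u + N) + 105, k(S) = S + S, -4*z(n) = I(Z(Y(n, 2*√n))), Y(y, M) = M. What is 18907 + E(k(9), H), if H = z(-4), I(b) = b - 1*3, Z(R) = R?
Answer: 76123/4 - I ≈ 19031.0 - 1.0*I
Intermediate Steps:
I(b) = -3 + b (I(b) = b - 3 = -3 + b)
z(n) = ¾ - √n/2 (z(n) = -(-3 + 2*√n)/4 = ¾ - √n/2)
H = ¾ - I ≈ 0.75 - 1.0*I
k(S) = 2*S
E(u, N) = 105 + N + u (E(u, N) = (N + u) + 105 = 105 + N + u)
18907 + E(k(9), H) = 18907 + (105 + (¾ - I) + 2*9) = 18907 + (105 + (¾ - I) + 18) = 18907 + (495/4 - I) = 76123/4 - I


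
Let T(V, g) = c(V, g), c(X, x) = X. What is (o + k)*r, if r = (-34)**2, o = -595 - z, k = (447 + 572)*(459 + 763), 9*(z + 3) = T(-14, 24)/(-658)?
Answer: 608607177332/423 ≈ 1.4388e+9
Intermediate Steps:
T(V, g) = V
z = -1268/423 (z = -3 + (-14/(-658))/9 = -3 + (-14*(-1/658))/9 = -3 + (1/9)*(1/47) = -3 + 1/423 = -1268/423 ≈ -2.9976)
k = 1245218 (k = 1019*1222 = 1245218)
o = -250417/423 (o = -595 - 1*(-1268/423) = -595 + 1268/423 = -250417/423 ≈ -592.00)
r = 1156
(o + k)*r = (-250417/423 + 1245218)*1156 = (526476797/423)*1156 = 608607177332/423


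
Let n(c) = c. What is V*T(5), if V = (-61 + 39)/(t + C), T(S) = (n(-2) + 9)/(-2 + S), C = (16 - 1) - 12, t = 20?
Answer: -154/69 ≈ -2.2319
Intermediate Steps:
C = 3 (C = 15 - 12 = 3)
T(S) = 7/(-2 + S) (T(S) = (-2 + 9)/(-2 + S) = 7/(-2 + S))
V = -22/23 (V = (-61 + 39)/(20 + 3) = -22/23 ≈ -0.95652)
V*T(5) = -154/(23*(-2 + 5)) = -154/(23*3) = -22/23*7/3 = -154/69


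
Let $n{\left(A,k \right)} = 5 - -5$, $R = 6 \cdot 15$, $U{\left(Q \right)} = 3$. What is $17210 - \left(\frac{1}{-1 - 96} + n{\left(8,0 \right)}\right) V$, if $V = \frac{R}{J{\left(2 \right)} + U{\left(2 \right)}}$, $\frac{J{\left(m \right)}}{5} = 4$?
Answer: $\frac{38308300}{2231} \approx 17171.0$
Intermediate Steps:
$R = 90$
$J{\left(m \right)} = 20$ ($J{\left(m \right)} = 5 \cdot 4 = 20$)
$V = \frac{90}{23}$ ($V = \frac{90}{20 + 3} = \frac{90}{23} \approx 3.913$)
$n{\left(A,k \right)} = 10$ ($n{\left(A,k \right)} = 5 + 5 = 10$)
$17210 - \left(\frac{1}{-1 - 96} + n{\left(8,0 \right)}\right) V = 17210 - \left(\frac{1}{-1 - 96} + 10\right) \frac{90}{23} = 17210 - \left(\frac{1}{-97} + 10\right) \frac{90}{23} = 17210 - \left(- \frac{1}{97} + 10\right) \frac{90}{23} = 17210 - \frac{969}{97} \cdot \frac{90}{23} = 17210 - \frac{87210}{2231} = \frac{38308300}{2231}$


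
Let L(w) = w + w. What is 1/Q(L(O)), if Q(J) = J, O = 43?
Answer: 1/86 ≈ 0.011628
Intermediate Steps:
L(w) = 2*w
1/Q(L(O)) = 1/(2*43) = 1/86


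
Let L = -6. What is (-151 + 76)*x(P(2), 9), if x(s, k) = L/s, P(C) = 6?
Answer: 75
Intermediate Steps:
x(s, k) = -6/s
(-151 + 76)*x(P(2), 9) = (-151 + 76)*(-6/6) = -(-450)/6 = -75*(-1) = 75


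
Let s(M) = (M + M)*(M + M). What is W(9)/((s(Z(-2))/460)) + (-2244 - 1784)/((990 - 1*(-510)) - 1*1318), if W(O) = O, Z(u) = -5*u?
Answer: -21443/1820 ≈ -11.782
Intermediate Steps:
s(M) = 4*M**2 (s(M) = (2*M)*(2*M) = 4*M**2)
W(9)/((s(Z(-2))/460)) + (-2244 - 1784)/((990 - 1*(-510)) - 1*1318) = 9/(((4*(-5*(-2))**2)/460)) + (-2244 - 1784)/((990 - 1*(-510)) - 1*1318) = 9/(((4*10**2)*(1/460))) - 4028/((990 + 510) - 1318) = 9/(((4*100)*(1/460))) - 4028/(1500 - 1318) = 9/((400*(1/460))) - 4028/182 = 9/(20/23) - 4028*1/182 = 9*(23/20) - 2014/91 = 207/20 - 2014/91 = -21443/1820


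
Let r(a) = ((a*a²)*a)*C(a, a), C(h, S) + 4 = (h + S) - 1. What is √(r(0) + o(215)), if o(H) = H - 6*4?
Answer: √191 ≈ 13.820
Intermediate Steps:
C(h, S) = -5 + S + h (C(h, S) = -4 + ((h + S) - 1) = -4 + ((S + h) - 1) = -4 + (-1 + S + h) = -5 + S + h)
o(H) = -24 + H (o(H) = H - 24 = -24 + H)
r(a) = a⁴*(-5 + 2*a) (r(a) = ((a*a²)*a)*(-5 + a + a) = (a³*a)*(-5 + 2*a) = a⁴*(-5 + 2*a))
√(r(0) + o(215)) = √(0⁴*(-5 + 2*0) + (-24 + 215)) = √(0*(-5 + 0) + 191) = √(0*(-5) + 191) = √(0 + 191) = √191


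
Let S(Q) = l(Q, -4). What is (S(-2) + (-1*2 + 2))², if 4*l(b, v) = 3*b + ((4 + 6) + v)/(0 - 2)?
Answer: 81/16 ≈ 5.0625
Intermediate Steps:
l(b, v) = -5/4 - v/8 + 3*b/4 (l(b, v) = (3*b + ((4 + 6) + v)/(0 - 2))/4 = (3*b + (10 + v)/(-2))/4 = (3*b + (10 + v)*(-½))/4 = (3*b + (-5 - v/2))/4 = (-5 + 3*b - v/2)/4 = -5/4 - v/8 + 3*b/4)
S(Q) = -¾ + 3*Q/4 (S(Q) = -5/4 - ⅛*(-4) + 3*Q/4 = -5/4 + ½ + 3*Q/4 = -¾ + 3*Q/4)
(S(-2) + (-1*2 + 2))² = ((-¾ + (¾)*(-2)) + (-1*2 + 2))² = ((-¾ - 3/2) + (-2 + 2))² = (-9/4 + 0)² = (-9/4)² = 81/16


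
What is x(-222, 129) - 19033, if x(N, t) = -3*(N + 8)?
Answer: -18391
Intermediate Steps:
x(N, t) = -24 - 3*N (x(N, t) = -3*(8 + N) = -24 - 3*N)
x(-222, 129) - 19033 = (-24 - 3*(-222)) - 19033 = (-24 + 666) - 19033 = 642 - 19033 = -18391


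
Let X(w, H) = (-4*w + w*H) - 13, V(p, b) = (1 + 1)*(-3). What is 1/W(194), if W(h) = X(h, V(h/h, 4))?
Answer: -1/1953 ≈ -0.00051203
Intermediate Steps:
V(p, b) = -6 (V(p, b) = 2*(-3) = -6)
X(w, H) = -13 - 4*w + H*w (X(w, H) = (-4*w + H*w) - 13 = -13 - 4*w + H*w)
W(h) = -13 - 10*h (W(h) = -13 - 4*h - 6*h = -13 - 10*h)
1/W(194) = 1/(-13 - 10*194) = 1/(-13 - 1940) = 1/(-1953) = -1/1953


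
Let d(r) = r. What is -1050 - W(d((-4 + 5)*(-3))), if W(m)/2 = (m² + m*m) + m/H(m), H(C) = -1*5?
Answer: -5436/5 ≈ -1087.2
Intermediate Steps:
H(C) = -5
W(m) = 4*m² - 2*m/5 (W(m) = 2*((m² + m*m) + m/(-5)) = 2*((m² + m²) + m*(-⅕)) = 2*(2*m² - m/5) = 4*m² - 2*m/5)
-1050 - W(d((-4 + 5)*(-3))) = -1050 - 2*(-4 + 5)*(-3)*(-1 + 10*((-4 + 5)*(-3)))/5 = -1050 - 2*1*(-3)*(-1 + 10*(1*(-3)))/5 = -1050 - 2*(-3)*(-1 + 10*(-3))/5 = -1050 - 2*(-3)*(-1 - 30)/5 = -1050 - 2*(-3)*(-31)/5 = -1050 - 1*186/5 = -1050 - 186/5 = -5436/5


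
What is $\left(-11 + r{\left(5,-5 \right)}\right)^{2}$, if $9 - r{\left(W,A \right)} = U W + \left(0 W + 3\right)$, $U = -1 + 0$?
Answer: $0$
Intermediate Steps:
$U = -1$
$r{\left(W,A \right)} = 6 + W$ ($r{\left(W,A \right)} = 9 - \left(- W + \left(0 W + 3\right)\right) = 9 - \left(- W + \left(0 + 3\right)\right) = 9 - \left(- W + 3\right) = 9 - \left(3 - W\right) = 9 + \left(-3 + W\right) = 6 + W$)
$\left(-11 + r{\left(5,-5 \right)}\right)^{2} = \left(-11 + \left(6 + 5\right)\right)^{2} = \left(-11 + 11\right)^{2} = 0^{2} = 0$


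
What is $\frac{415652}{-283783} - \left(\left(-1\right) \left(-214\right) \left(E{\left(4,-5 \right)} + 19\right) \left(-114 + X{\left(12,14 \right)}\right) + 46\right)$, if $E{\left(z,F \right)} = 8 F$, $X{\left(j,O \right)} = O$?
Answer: $- \frac{127545549870}{283783} \approx -4.4945 \cdot 10^{5}$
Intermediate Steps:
$\frac{415652}{-283783} - \left(\left(-1\right) \left(-214\right) \left(E{\left(4,-5 \right)} + 19\right) \left(-114 + X{\left(12,14 \right)}\right) + 46\right) = \frac{415652}{-283783} - \left(\left(-1\right) \left(-214\right) \left(8 \left(-5\right) + 19\right) \left(-114 + 14\right) + 46\right) = 415652 \left(- \frac{1}{283783}\right) - \left(214 \left(-40 + 19\right) \left(-100\right) + 46\right) = - \frac{415652}{283783} - \left(214 \left(\left(-21\right) \left(-100\right)\right) + 46\right) = - \frac{415652}{283783} - \left(214 \cdot 2100 + 46\right) = - \frac{415652}{283783} - \left(449400 + 46\right) = - \frac{415652}{283783} - 449446 = - \frac{127545549870}{283783}$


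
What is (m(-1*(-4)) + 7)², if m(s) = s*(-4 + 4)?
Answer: 49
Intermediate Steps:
m(s) = 0 (m(s) = s*0 = 0)
(m(-1*(-4)) + 7)² = (0 + 7)² = 7² = 49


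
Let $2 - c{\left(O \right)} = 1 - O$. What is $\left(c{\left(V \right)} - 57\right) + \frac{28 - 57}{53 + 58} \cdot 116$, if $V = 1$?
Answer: $- \frac{9469}{111} \approx -85.306$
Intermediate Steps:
$c{\left(O \right)} = 1 + O$ ($c{\left(O \right)} = 2 - \left(1 - O\right) = 2 + \left(-1 + O\right) = 1 + O$)
$\left(c{\left(V \right)} - 57\right) + \frac{28 - 57}{53 + 58} \cdot 116 = \left(\left(1 + 1\right) - 57\right) + \frac{28 - 57}{53 + 58} \cdot 116 = \left(2 - 57\right) + - \frac{29}{111} \cdot 116 = -55 + \left(-29\right) \frac{1}{111} \cdot 116 = -55 - \frac{3364}{111} = - \frac{9469}{111}$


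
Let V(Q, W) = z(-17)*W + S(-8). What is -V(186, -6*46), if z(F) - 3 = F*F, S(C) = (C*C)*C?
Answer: 81104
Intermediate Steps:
S(C) = C³ (S(C) = C²*C = C³)
z(F) = 3 + F² (z(F) = 3 + F*F = 3 + F²)
V(Q, W) = -512 + 292*W (V(Q, W) = (3 + (-17)²)*W + (-8)³ = (3 + 289)*W - 512 = 292*W - 512 = -512 + 292*W)
-V(186, -6*46) = -(-512 + 292*(-6*46)) = -(-512 + 292*(-276)) = -(-512 - 80592) = -1*(-81104) = 81104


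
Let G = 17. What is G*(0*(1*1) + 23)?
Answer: 391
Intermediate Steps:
G*(0*(1*1) + 23) = 17*(0*(1*1) + 23) = 17*(0*1 + 23) = 17*(0 + 23) = 17*23 = 391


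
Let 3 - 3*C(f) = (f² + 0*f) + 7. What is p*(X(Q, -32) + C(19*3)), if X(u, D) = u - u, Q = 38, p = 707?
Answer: -2299871/3 ≈ -7.6662e+5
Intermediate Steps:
C(f) = -4/3 - f²/3 (C(f) = 1 - ((f² + 0*f) + 7)/3 = 1 - ((f² + 0) + 7)/3 = 1 - (f² + 7)/3 = 1 - (7 + f²)/3 = 1 + (-7/3 - f²/3) = -4/3 - f²/3)
X(u, D) = 0
p*(X(Q, -32) + C(19*3)) = 707*(0 + (-4/3 - (19*3)²/3)) = 707*(0 + (-4/3 - ⅓*57²)) = 707*(0 + (-4/3 - ⅓*3249)) = 707*(0 + (-4/3 - 1083)) = 707*(0 - 3253/3) = 707*(-3253/3) = -2299871/3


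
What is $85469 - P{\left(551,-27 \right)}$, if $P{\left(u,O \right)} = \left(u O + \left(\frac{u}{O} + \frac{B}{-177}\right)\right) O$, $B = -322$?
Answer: $- \frac{18686001}{59} \approx -3.1671 \cdot 10^{5}$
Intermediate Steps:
$P{\left(u,O \right)} = O \left(\frac{322}{177} + O u + \frac{u}{O}\right)$ ($P{\left(u,O \right)} = \left(u O + \left(\frac{u}{O} - \frac{322}{-177}\right)\right) O = \left(O u + \left(\frac{u}{O} - - \frac{322}{177}\right)\right) O = \left(O u + \left(\frac{u}{O} + \frac{322}{177}\right)\right) O = \left(O u + \left(\frac{322}{177} + \frac{u}{O}\right)\right) O = \left(\frac{322}{177} + O u + \frac{u}{O}\right) O = O \left(\frac{322}{177} + O u + \frac{u}{O}\right)$)
$85469 - P{\left(551,-27 \right)} = 85469 - \left(551 + \frac{322}{177} \left(-27\right) + 551 \left(-27\right)^{2}\right) = 85469 - \left(551 - \frac{2898}{59} + 551 \cdot 729\right) = 85469 - \left(551 - \frac{2898}{59} + 401679\right) = 85469 - \frac{23728672}{59} = - \frac{18686001}{59}$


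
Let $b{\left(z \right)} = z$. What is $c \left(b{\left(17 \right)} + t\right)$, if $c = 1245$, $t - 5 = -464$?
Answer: $-550290$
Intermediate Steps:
$t = -459$ ($t = 5 - 464 = -459$)
$c \left(b{\left(17 \right)} + t\right) = 1245 \left(17 - 459\right) = 1245 \left(-442\right) = -550290$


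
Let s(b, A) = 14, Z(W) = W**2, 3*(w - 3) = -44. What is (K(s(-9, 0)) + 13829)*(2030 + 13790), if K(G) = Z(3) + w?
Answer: 656197780/3 ≈ 2.1873e+8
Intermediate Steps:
w = -35/3 (w = 3 + (1/3)*(-44) = 3 - 44/3 = -35/3 ≈ -11.667)
K(G) = -8/3 (K(G) = 3**2 - 35/3 = 9 - 35/3 = -8/3)
(K(s(-9, 0)) + 13829)*(2030 + 13790) = (-8/3 + 13829)*(2030 + 13790) = (41479/3)*15820 = 656197780/3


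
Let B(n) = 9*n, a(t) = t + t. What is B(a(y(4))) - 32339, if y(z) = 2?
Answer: -32303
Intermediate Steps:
a(t) = 2*t
B(a(y(4))) - 32339 = 9*(2*2) - 32339 = 9*4 - 32339 = 36 - 32339 = -32303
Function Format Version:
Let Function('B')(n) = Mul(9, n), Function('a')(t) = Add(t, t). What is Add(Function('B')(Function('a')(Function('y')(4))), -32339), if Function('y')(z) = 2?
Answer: -32303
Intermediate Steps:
Function('a')(t) = Mul(2, t)
Add(Function('B')(Function('a')(Function('y')(4))), -32339) = Add(Mul(9, Mul(2, 2)), -32339) = Add(Mul(9, 4), -32339) = Add(36, -32339) = -32303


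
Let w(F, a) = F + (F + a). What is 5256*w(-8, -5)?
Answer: -110376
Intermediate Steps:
w(F, a) = a + 2*F
5256*w(-8, -5) = 5256*(-5 + 2*(-8)) = 5256*(-5 - 16) = 5256*(-21) = -110376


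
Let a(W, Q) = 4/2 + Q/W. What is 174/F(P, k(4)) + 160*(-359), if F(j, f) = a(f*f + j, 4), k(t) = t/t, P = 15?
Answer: -172088/3 ≈ -57363.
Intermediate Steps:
k(t) = 1
a(W, Q) = 2 + Q/W (a(W, Q) = 4*(½) + Q/W = 2 + Q/W)
F(j, f) = 2 + 4/(j + f²) (F(j, f) = 2 + 4/(f*f + j) = 2 + 4/(f² + j) = 2 + 4/(j + f²))
174/F(P, k(4)) + 160*(-359) = 174/(2 + 4/(15 + 1²)) + 160*(-359) = 174/(2 + 4/(15 + 1)) - 57440 = 174/(2 + 4/16) - 57440 = 174/(2 + 4*(1/16)) - 57440 = 174/(2 + ¼) - 57440 = 174/(9/4) - 57440 = 174*(4/9) - 57440 = 232/3 - 57440 = -172088/3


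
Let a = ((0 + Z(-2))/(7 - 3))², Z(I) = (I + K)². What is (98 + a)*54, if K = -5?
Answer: 107163/8 ≈ 13395.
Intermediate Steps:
Z(I) = (-5 + I)² (Z(I) = (I - 5)² = (-5 + I)²)
a = 2401/16 (a = ((0 + (-5 - 2)²)/(7 - 3))² = ((0 + (-7)²)/4)² = ((0 + 49)*(¼))² = (49*(¼))² = (49/4)² = 2401/16 ≈ 150.06)
(98 + a)*54 = (98 + 2401/16)*54 = (3969/16)*54 = 107163/8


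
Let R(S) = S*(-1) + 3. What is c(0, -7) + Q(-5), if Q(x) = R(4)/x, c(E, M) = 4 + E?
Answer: 21/5 ≈ 4.2000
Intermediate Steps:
R(S) = 3 - S (R(S) = -S + 3 = 3 - S)
Q(x) = -1/x (Q(x) = (3 - 1*4)/x = (3 - 4)/x = -1/x)
c(0, -7) + Q(-5) = (4 + 0) - 1/(-5) = 4 - 1*(-⅕) = 4 + ⅕ = 21/5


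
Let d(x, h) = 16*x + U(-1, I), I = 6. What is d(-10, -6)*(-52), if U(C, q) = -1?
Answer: 8372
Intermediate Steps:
d(x, h) = -1 + 16*x (d(x, h) = 16*x - 1 = -1 + 16*x)
d(-10, -6)*(-52) = (-1 + 16*(-10))*(-52) = (-1 - 160)*(-52) = -161*(-52) = 8372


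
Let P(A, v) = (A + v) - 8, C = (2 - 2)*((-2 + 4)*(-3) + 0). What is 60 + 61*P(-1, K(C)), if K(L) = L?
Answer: -489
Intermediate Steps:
C = 0 (C = 0*(2*(-3) + 0) = 0*(-6 + 0) = 0*(-6) = 0)
P(A, v) = -8 + A + v
60 + 61*P(-1, K(C)) = 60 + 61*(-8 - 1 + 0) = 60 + 61*(-9) = 60 - 549 = -489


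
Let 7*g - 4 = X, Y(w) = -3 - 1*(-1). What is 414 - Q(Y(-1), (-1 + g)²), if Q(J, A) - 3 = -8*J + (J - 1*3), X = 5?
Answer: 400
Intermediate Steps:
Y(w) = -2 (Y(w) = -3 + 1 = -2)
g = 9/7 (g = 4/7 + (⅐)*5 = 4/7 + 5/7 = 9/7 ≈ 1.2857)
Q(J, A) = -7*J (Q(J, A) = 3 + (-8*J + (J - 1*3)) = 3 + (-8*J + (J - 3)) = 3 + (-8*J + (-3 + J)) = 3 + (-3 - 7*J) = -7*J)
414 - Q(Y(-1), (-1 + g)²) = 414 - (-7)*(-2) = 414 - 1*14 = 414 - 14 = 400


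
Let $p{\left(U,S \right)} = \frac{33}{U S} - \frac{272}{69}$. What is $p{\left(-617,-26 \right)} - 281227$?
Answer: $- \frac{311293964993}{1106898} \approx -2.8123 \cdot 10^{5}$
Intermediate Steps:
$p{\left(U,S \right)} = - \frac{272}{69} + \frac{33}{S U}$ ($p{\left(U,S \right)} = \frac{33}{S U} - \frac{272}{69} = - \frac{272}{69} + \frac{33}{S U}$)
$p{\left(-617,-26 \right)} - 281227 = \left(- \frac{272}{69} + \frac{33}{\left(-26\right) \left(-617\right)}\right) - 281227 = \left(- \frac{272}{69} + 33 \left(- \frac{1}{26}\right) \left(- \frac{1}{617}\right)\right) - 281227 = \left(- \frac{272}{69} + \frac{33}{16042}\right) - 281227 = - \frac{4361147}{1106898} - 281227 = - \frac{311293964993}{1106898}$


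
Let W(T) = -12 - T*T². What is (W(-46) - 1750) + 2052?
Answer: 97626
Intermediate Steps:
W(T) = -12 - T³
(W(-46) - 1750) + 2052 = ((-12 - 1*(-46)³) - 1750) + 2052 = ((-12 - 1*(-97336)) - 1750) + 2052 = ((-12 + 97336) - 1750) + 2052 = (97324 - 1750) + 2052 = 95574 + 2052 = 97626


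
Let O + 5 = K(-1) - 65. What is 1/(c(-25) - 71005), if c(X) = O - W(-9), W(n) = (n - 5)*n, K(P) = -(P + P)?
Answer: -1/71199 ≈ -1.4045e-5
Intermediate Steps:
K(P) = -2*P
W(n) = n*(-5 + n) (W(n) = (-5 + n)*n = n*(-5 + n))
O = -68 (O = -5 + (-2*(-1) - 65) = -5 + (2 - 65) = -5 - 63 = -68)
c(X) = -194 (c(X) = -68 - (-9)*(-5 - 9) = -68 - (-9)*(-14) = -68 - 1*126 = -68 - 126 = -194)
1/(c(-25) - 71005) = 1/(-194 - 71005) = 1/(-71199) = -1/71199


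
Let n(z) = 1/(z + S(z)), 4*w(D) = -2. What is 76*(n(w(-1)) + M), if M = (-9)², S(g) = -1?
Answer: 18316/3 ≈ 6105.3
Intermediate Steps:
w(D) = -½ (w(D) = (¼)*(-2) = -½)
M = 81
n(z) = 1/(-1 + z) (n(z) = 1/(z - 1) = 1/(-1 + z))
76*(n(w(-1)) + M) = 76*(1/(-1 - ½) + 81) = 76*(1/(-3/2) + 81) = 76*(-⅔ + 81) = 76*(241/3) = 18316/3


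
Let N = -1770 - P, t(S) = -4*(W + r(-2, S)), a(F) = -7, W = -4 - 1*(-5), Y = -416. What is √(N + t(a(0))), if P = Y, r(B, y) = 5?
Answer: I*√1378 ≈ 37.121*I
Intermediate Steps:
W = 1 (W = -4 + 5 = 1)
P = -416
t(S) = -24 (t(S) = -4*(1 + 5) = -4*6 = -24)
N = -1354 (N = -1770 - 1*(-416) = -1770 + 416 = -1354)
√(N + t(a(0))) = √(-1354 - 24) = √(-1378) = I*√1378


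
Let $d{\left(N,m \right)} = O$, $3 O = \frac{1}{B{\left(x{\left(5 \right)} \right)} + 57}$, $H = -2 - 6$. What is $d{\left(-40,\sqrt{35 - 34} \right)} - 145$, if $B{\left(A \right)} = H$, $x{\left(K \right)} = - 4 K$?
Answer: $- \frac{21314}{147} \approx -144.99$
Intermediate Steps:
$H = -8$ ($H = -2 - 6 = -8$)
$B{\left(A \right)} = -8$
$O = \frac{1}{147}$ ($O = \frac{1}{3 \left(-8 + 57\right)} = \frac{1}{3 \cdot 49} = \frac{1}{3} \cdot \frac{1}{49} = \frac{1}{147} \approx 0.0068027$)
$d{\left(N,m \right)} = \frac{1}{147}$
$d{\left(-40,\sqrt{35 - 34} \right)} - 145 = \frac{1}{147} - 145 = - \frac{21314}{147}$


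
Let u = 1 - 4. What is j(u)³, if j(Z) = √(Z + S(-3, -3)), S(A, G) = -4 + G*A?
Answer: 2*√2 ≈ 2.8284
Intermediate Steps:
S(A, G) = -4 + A*G
u = -3
j(Z) = √(5 + Z) (j(Z) = √(Z + (-4 - 3*(-3))) = √(Z + (-4 + 9)) = √(Z + 5) = √(5 + Z))
j(u)³ = (√(5 - 3))³ = (√2)³ = 2*√2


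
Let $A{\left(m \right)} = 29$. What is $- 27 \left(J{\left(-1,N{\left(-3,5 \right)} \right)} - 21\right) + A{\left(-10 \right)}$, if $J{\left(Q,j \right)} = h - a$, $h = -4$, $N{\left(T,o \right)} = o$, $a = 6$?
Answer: $866$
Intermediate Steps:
$J{\left(Q,j \right)} = -10$ ($J{\left(Q,j \right)} = -4 - 6 = -10$)
$- 27 \left(J{\left(-1,N{\left(-3,5 \right)} \right)} - 21\right) + A{\left(-10 \right)} = - 27 \left(-10 - 21\right) + 29 = \left(-27\right) \left(-31\right) + 29 = 837 + 29 = 866$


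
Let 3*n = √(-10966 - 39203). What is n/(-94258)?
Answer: -I*√50169/282774 ≈ -0.0007921*I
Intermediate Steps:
n = I*√50169/3 (n = √(-10966 - 39203)/3 = √(-50169)/3 = (I*√50169)/3 = I*√50169/3 ≈ 74.661*I)
n/(-94258) = (I*√50169/3)/(-94258) = (I*√50169/3)*(-1/94258) = -I*√50169/282774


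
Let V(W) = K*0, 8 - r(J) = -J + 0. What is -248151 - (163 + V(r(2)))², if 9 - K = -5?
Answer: -274720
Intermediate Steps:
K = 14 (K = 9 - 1*(-5) = 9 + 5 = 14)
r(J) = 8 + J (r(J) = 8 - (-J + 0) = 8 - (-1)*J = 8 + J)
V(W) = 0 (V(W) = 14*0 = 0)
-248151 - (163 + V(r(2)))² = -248151 - (163 + 0)² = -248151 - 1*163² = -248151 - 1*26569 = -248151 - 26569 = -274720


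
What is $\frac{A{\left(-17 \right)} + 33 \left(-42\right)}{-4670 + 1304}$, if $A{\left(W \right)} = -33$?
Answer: $\frac{43}{102} \approx 0.42157$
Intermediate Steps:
$\frac{A{\left(-17 \right)} + 33 \left(-42\right)}{-4670 + 1304} = \frac{-33 + 33 \left(-42\right)}{-4670 + 1304} = \frac{-33 - 1386}{-3366} = \left(-1419\right) \left(- \frac{1}{3366}\right) = \frac{43}{102}$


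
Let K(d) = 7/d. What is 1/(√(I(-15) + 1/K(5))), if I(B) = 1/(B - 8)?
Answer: √483/18 ≈ 1.2210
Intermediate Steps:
I(B) = 1/(-8 + B)
1/(√(I(-15) + 1/K(5))) = 1/(√(1/(-8 - 15) + 1/(7/5))) = 1/(√(1/(-23) + 1/(7*(⅕)))) = 1/(√(-1/23 + 1/(7/5))) = 1/(√(-1/23 + 5/7)) = 1/(√(108/161)) = 1/(6*√483/161) = √483/18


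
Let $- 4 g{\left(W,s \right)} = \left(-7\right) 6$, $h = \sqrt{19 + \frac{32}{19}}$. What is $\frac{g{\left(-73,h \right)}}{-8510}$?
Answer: $- \frac{21}{17020} \approx -0.0012338$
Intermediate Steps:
$h = \frac{\sqrt{7467}}{19}$ ($h = \sqrt{19 + 32 \cdot \frac{1}{19}} = \sqrt{19 + \frac{32}{19}} = \sqrt{\frac{393}{19}} = \frac{\sqrt{7467}}{19} \approx 4.548$)
$g{\left(W,s \right)} = \frac{21}{2}$ ($g{\left(W,s \right)} = - \frac{\left(-7\right) 6}{4} = \left(- \frac{1}{4}\right) \left(-42\right) = \frac{21}{2}$)
$\frac{g{\left(-73,h \right)}}{-8510} = \frac{21}{2 \left(-8510\right)} = \frac{21}{2} \left(- \frac{1}{8510}\right) = - \frac{21}{17020}$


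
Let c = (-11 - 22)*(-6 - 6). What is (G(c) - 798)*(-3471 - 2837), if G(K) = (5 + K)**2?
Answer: -1009298924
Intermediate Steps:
c = 396 (c = -33*(-12) = 396)
(G(c) - 798)*(-3471 - 2837) = ((5 + 396)**2 - 798)*(-3471 - 2837) = (401**2 - 798)*(-6308) = (160801 - 798)*(-6308) = 160003*(-6308) = -1009298924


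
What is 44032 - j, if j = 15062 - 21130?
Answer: 50100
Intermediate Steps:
j = -6068
44032 - j = 44032 - 1*(-6068) = 44032 + 6068 = 50100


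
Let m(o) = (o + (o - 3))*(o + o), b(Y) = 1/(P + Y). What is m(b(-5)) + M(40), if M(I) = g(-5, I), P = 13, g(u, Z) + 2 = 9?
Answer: 101/16 ≈ 6.3125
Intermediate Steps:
g(u, Z) = 7 (g(u, Z) = -2 + 9 = 7)
b(Y) = 1/(13 + Y)
M(I) = 7
m(o) = 2*o*(-3 + 2*o) (m(o) = (o + (-3 + o))*(2*o) = (-3 + 2*o)*(2*o) = 2*o*(-3 + 2*o))
m(b(-5)) + M(40) = 2*(-3 + 2/(13 - 5))/(13 - 5) + 7 = 2*(-3 + 2/8)/8 + 7 = 2*(1/8)*(-3 + 2*(1/8)) + 7 = 2*(1/8)*(-3 + 1/4) + 7 = 2*(1/8)*(-11/4) + 7 = -11/16 + 7 = 101/16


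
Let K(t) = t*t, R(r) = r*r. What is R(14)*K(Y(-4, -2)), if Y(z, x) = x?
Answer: 784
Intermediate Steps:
R(r) = r**2
K(t) = t**2
R(14)*K(Y(-4, -2)) = 14**2*(-2)**2 = 196*4 = 784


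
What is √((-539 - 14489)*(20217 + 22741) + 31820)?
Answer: 2*I*√161385251 ≈ 25408.0*I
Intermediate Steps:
√((-539 - 14489)*(20217 + 22741) + 31820) = √(-15028*42958 + 31820) = √(-645572824 + 31820) = √(-645541004) = 2*I*√161385251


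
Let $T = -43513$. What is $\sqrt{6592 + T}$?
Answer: $i \sqrt{36921} \approx 192.15 i$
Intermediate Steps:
$\sqrt{6592 + T} = \sqrt{6592 - 43513} = \sqrt{-36921} = i \sqrt{36921}$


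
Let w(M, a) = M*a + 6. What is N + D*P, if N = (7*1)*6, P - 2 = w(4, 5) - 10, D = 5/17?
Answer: 804/17 ≈ 47.294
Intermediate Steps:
D = 5/17 (D = 5*(1/17) = 5/17 ≈ 0.29412)
w(M, a) = 6 + M*a
P = 18 (P = 2 + ((6 + 4*5) - 10) = 2 + ((6 + 20) - 10) = 2 + (26 - 10) = 2 + 16 = 18)
N = 42 (N = 7*6 = 42)
N + D*P = 42 + (5/17)*18 = 42 + 90/17 = 804/17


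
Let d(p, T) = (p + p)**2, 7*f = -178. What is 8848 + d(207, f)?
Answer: 180244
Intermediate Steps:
f = -178/7 (f = (1/7)*(-178) = -178/7 ≈ -25.429)
d(p, T) = 4*p**2 (d(p, T) = (2*p)**2 = 4*p**2)
8848 + d(207, f) = 8848 + 4*207**2 = 8848 + 4*42849 = 8848 + 171396 = 180244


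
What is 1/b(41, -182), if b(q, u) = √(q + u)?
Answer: -I*√141/141 ≈ -0.084215*I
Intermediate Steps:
1/b(41, -182) = 1/(√(41 - 182)) = 1/(√(-141)) = 1/(I*√141) = -I*√141/141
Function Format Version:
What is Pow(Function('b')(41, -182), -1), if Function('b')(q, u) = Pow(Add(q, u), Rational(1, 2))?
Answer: Mul(Rational(-1, 141), I, Pow(141, Rational(1, 2))) ≈ Mul(-0.084215, I)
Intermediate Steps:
Pow(Function('b')(41, -182), -1) = Pow(Pow(Add(41, -182), Rational(1, 2)), -1) = Pow(Pow(-141, Rational(1, 2)), -1) = Pow(Mul(I, Pow(141, Rational(1, 2))), -1) = Mul(Rational(-1, 141), I, Pow(141, Rational(1, 2)))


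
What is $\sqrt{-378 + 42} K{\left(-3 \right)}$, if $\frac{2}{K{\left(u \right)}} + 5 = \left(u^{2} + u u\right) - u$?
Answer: $\frac{i \sqrt{21}}{2} \approx 2.2913 i$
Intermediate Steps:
$K{\left(u \right)} = \frac{2}{-5 - u + 2 u^{2}}$ ($K{\left(u \right)} = \frac{2}{-5 - \left(u - u^{2} - u u\right)} = \frac{2}{-5 - \left(u - 2 u^{2}\right)} = \frac{2}{-5 + \left(2 u^{2} - u\right)} = \frac{2}{-5 + \left(- u + 2 u^{2}\right)} = \frac{2}{-5 - u + 2 u^{2}}$)
$\sqrt{-378 + 42} K{\left(-3 \right)} = \sqrt{-378 + 42} \frac{2}{-5 - -3 + 2 \left(-3\right)^{2}} = \sqrt{-336} \frac{2}{-5 + 3 + 2 \cdot 9} = 4 i \sqrt{21} \frac{2}{-5 + 3 + 18} = 4 i \sqrt{21} \cdot \frac{2}{16} = 4 i \sqrt{21} \cdot 2 \cdot \frac{1}{16} = 4 i \sqrt{21} \cdot \frac{1}{8} = \frac{i \sqrt{21}}{2}$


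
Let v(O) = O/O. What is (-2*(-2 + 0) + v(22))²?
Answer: 25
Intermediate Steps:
v(O) = 1
(-2*(-2 + 0) + v(22))² = (-2*(-2 + 0) + 1)² = (-2*(-2) + 1)² = (4 + 1)² = 5² = 25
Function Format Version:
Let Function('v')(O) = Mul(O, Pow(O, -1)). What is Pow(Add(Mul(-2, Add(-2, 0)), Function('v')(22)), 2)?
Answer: 25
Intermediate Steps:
Function('v')(O) = 1
Pow(Add(Mul(-2, Add(-2, 0)), Function('v')(22)), 2) = Pow(Add(Mul(-2, Add(-2, 0)), 1), 2) = Pow(Add(Mul(-2, -2), 1), 2) = Pow(Add(4, 1), 2) = Pow(5, 2) = 25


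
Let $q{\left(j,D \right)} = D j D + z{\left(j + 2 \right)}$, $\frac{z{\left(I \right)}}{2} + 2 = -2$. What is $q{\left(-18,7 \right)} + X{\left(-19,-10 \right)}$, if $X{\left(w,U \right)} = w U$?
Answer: $-700$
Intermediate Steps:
$z{\left(I \right)} = -8$ ($z{\left(I \right)} = -4 + 2 \left(-2\right) = -4 - 4 = -8$)
$q{\left(j,D \right)} = -8 + j D^{2}$ ($q{\left(j,D \right)} = D j D - 8 = j D^{2} - 8 = -8 + j D^{2}$)
$X{\left(w,U \right)} = U w$
$q{\left(-18,7 \right)} + X{\left(-19,-10 \right)} = \left(-8 - 18 \cdot 7^{2}\right) - -190 = \left(-8 - 882\right) + 190 = -890 + 190 = -700$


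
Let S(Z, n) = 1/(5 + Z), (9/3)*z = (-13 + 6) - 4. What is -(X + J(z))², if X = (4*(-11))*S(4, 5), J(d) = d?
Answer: -5929/81 ≈ -73.198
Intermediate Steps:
z = -11/3 (z = ((-13 + 6) - 4)/3 = (-7 - 4)/3 = (⅓)*(-11) = -11/3 ≈ -3.6667)
X = -44/9 (X = (4*(-11))/(5 + 4) = -44/9 ≈ -4.8889)
-(X + J(z))² = -(-44/9 - 11/3)² = -(-77/9)² = -1*5929/81 = -5929/81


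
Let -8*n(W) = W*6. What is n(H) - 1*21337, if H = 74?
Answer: -42785/2 ≈ -21393.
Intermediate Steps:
n(W) = -3*W/4 (n(W) = -W*6/8 = -3*W/4)
n(H) - 1*21337 = -¾*74 - 1*21337 = -111/2 - 21337 = -42785/2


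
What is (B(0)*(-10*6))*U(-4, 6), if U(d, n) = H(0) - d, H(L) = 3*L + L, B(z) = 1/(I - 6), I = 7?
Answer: -240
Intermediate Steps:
B(z) = 1 (B(z) = 1/(7 - 6) = 1/1 = 1)
H(L) = 4*L
U(d, n) = -d (U(d, n) = 4*0 - d = 0 - d = -d)
(B(0)*(-10*6))*U(-4, 6) = (1*(-10*6))*(-1*(-4)) = (1*(-60))*4 = -60*4 = -240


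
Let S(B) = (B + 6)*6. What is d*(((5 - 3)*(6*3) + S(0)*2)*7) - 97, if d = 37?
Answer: 27875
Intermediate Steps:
S(B) = 36 + 6*B (S(B) = (6 + B)*6 = 36 + 6*B)
d*(((5 - 3)*(6*3) + S(0)*2)*7) - 97 = 37*(((5 - 3)*(6*3) + (36 + 6*0)*2)*7) - 97 = 37*((2*18 + (36 + 0)*2)*7) - 97 = 37*((36 + 36*2)*7) - 97 = 37*((36 + 72)*7) - 97 = 37*(108*7) - 97 = 37*756 - 97 = 27972 - 97 = 27875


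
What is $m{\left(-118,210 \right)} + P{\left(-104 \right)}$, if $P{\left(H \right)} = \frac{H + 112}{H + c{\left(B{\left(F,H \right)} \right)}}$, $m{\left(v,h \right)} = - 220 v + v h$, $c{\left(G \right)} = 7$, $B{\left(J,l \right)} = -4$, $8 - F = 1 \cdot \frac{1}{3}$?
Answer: $\frac{114452}{97} \approx 1179.9$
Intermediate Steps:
$F = \frac{23}{3}$ ($F = 8 - 1 \cdot \frac{1}{3} = 8 - \frac{1}{3} = \frac{23}{3} \approx 7.6667$)
$m{\left(v,h \right)} = - 220 v + h v$
$P{\left(H \right)} = \frac{112 + H}{7 + H}$ ($P{\left(H \right)} = \frac{H + 112}{H + 7} = \frac{112 + H}{7 + H}$)
$m{\left(-118,210 \right)} + P{\left(-104 \right)} = - 118 \left(-220 + 210\right) + \frac{112 - 104}{7 - 104} = \left(-118\right) \left(-10\right) + \frac{1}{-97} \cdot 8 = 1180 - \frac{8}{97} = \frac{114452}{97}$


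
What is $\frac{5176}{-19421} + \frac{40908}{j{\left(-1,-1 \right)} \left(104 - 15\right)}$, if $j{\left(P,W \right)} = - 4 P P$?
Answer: $- \frac{199079231}{1728469} \approx -115.18$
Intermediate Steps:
$j{\left(P,W \right)} = - 4 P^{2}$
$\frac{5176}{-19421} + \frac{40908}{j{\left(-1,-1 \right)} \left(104 - 15\right)} = \frac{5176}{-19421} + \frac{40908}{- 4 \left(-1\right)^{2} \left(104 - 15\right)} = 5176 \left(- \frac{1}{19421}\right) + \frac{40908}{\left(-4\right) 1 \cdot 89} = - \frac{5176}{19421} + \frac{40908}{\left(-4\right) 89} = - \frac{5176}{19421} + \frac{40908}{-356} = - \frac{5176}{19421} + 40908 \left(- \frac{1}{356}\right) = - \frac{5176}{19421} - \frac{10227}{89} = - \frac{199079231}{1728469}$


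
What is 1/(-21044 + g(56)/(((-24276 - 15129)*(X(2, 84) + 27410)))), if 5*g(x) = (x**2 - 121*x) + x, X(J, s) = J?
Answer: -192887475/4059124023772 ≈ -4.7519e-5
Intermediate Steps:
g(x) = -24*x + x**2/5 (g(x) = ((x**2 - 121*x) + x)/5 = (x**2 - 120*x)/5 = -24*x + x**2/5)
1/(-21044 + g(56)/(((-24276 - 15129)*(X(2, 84) + 27410)))) = 1/(-21044 + ((1/5)*56*(-120 + 56))/(((-24276 - 15129)*(2 + 27410)))) = 1/(-21044 + ((1/5)*56*(-64))/((-39405*27412))) = 1/(-21044 - 3584/5/(-1080169860)) = 1/(-21044 - 3584/5*(-1/1080169860)) = 1/(-21044 + 128/192887475) = 1/(-4059124023772/192887475) = -192887475/4059124023772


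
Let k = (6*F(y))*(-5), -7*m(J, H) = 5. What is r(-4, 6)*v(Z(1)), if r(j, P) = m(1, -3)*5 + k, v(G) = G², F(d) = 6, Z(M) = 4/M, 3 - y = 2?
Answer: -20560/7 ≈ -2937.1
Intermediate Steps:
y = 1 (y = 3 - 1*2 = 3 - 2 = 1)
m(J, H) = -5/7 (m(J, H) = -⅐*5 = -5/7)
k = -180 (k = (6*6)*(-5) = 36*(-5) = -180)
r(j, P) = -1285/7 (r(j, P) = -5/7*5 - 180 = -25/7 - 180 = -1285/7)
r(-4, 6)*v(Z(1)) = -1285*(4/1)²/7 = -1285*(4*1)²/7 = -1285/7*4² = -1285/7*16 = -20560/7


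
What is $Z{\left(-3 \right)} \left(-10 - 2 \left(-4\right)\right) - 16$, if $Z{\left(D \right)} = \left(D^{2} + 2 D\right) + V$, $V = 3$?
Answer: $-28$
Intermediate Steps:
$Z{\left(D \right)} = 3 + D^{2} + 2 D$ ($Z{\left(D \right)} = \left(D^{2} + 2 D\right) + 3 = 3 + D^{2} + 2 D$)
$Z{\left(-3 \right)} \left(-10 - 2 \left(-4\right)\right) - 16 = \left(3 + \left(-3\right)^{2} + 2 \left(-3\right)\right) \left(-10 - 2 \left(-4\right)\right) - 16 = \left(3 + 9 - 6\right) \left(-10 - -8\right) - 16 = 6 \left(-10 + 8\right) - 16 = 6 \left(-2\right) - 16 = -12 - 16 = -28$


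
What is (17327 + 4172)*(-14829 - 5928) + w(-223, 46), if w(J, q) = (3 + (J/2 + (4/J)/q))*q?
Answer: -99515920686/223 ≈ -4.4626e+8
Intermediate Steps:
w(J, q) = q*(3 + J/2 + 4/(J*q)) (w(J, q) = (3 + (J*(1/2) + 4/(J*q)))*q = (3 + (J/2 + 4/(J*q)))*q = (3 + J/2 + 4/(J*q))*q = q*(3 + J/2 + 4/(J*q)))
(17327 + 4172)*(-14829 - 5928) + w(-223, 46) = (17327 + 4172)*(-14829 - 5928) + (1/2)*(8 - 223*46*(6 - 223))/(-223) = 21499*(-20757) + (1/2)*(-1/223)*(8 - 223*46*(-217)) = -446254743 + (1/2)*(-1/223)*(8 + 2225986) = -446254743 + (1/2)*(-1/223)*2225994 = -446254743 - 1112997/223 = -99515920686/223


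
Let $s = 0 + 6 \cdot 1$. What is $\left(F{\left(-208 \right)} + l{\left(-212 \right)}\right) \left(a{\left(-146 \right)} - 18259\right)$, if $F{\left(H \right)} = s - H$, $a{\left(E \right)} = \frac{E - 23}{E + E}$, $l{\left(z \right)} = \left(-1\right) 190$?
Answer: $- \frac{31988754}{73} \approx -4.382 \cdot 10^{5}$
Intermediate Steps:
$l{\left(z \right)} = -190$
$s = 6$ ($s = 0 + 6 = 6$)
$a{\left(E \right)} = \frac{-23 + E}{2 E}$
$F{\left(H \right)} = 6 - H$
$\left(F{\left(-208 \right)} + l{\left(-212 \right)}\right) \left(a{\left(-146 \right)} - 18259\right) = \left(\left(6 - -208\right) - 190\right) \left(\frac{-23 - 146}{2 \left(-146\right)} - 18259\right) = \left(\left(6 + 208\right) - 190\right) \left(\frac{1}{2} \left(- \frac{1}{146}\right) \left(-169\right) - 18259\right) = \left(214 - 190\right) \left(\frac{169}{292} - 18259\right) = 24 \left(- \frac{5331459}{292}\right) = - \frac{31988754}{73}$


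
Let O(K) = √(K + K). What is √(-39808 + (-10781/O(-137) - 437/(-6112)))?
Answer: √(-1744445562963722 + 1724234481824*I*√274)/209336 ≈ 1.6321 + 199.53*I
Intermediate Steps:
O(K) = √2*√K (O(K) = √(2*K) = √2*√K)
√(-39808 + (-10781/O(-137) - 437/(-6112))) = √(-39808 + (-10781*(-I*√274/274) - 437/(-6112))) = √(-39808 + (-10781*(-I*√274/274) - 437*(-1/6112))) = √(-39808 + (-10781*(-I*√274/274) + 437/6112)) = √(-39808 + (-(-10781)*I*√274/274 + 437/6112)) = √(-39808 + (10781*I*√274/274 + 437/6112)) = √(-39808 + (437/6112 + 10781*I*√274/274)) = √(-243306059/6112 + 10781*I*√274/274)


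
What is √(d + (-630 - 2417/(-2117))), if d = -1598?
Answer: I*√9980086303/2117 ≈ 47.19*I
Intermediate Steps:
√(d + (-630 - 2417/(-2117))) = √(-1598 + (-630 - 2417/(-2117))) = √(-1598 + (-630 - 2417*(-1)/2117)) = √(-1598 + (-630 - 1*(-2417/2117))) = √(-1598 + (-630 + 2417/2117)) = √(-1598 - 1331293/2117) = √(-4714259/2117) = I*√9980086303/2117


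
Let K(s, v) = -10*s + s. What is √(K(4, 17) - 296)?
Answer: 2*I*√83 ≈ 18.221*I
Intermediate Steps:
K(s, v) = -9*s
√(K(4, 17) - 296) = √(-9*4 - 296) = √(-36 - 296) = √(-332) = 2*I*√83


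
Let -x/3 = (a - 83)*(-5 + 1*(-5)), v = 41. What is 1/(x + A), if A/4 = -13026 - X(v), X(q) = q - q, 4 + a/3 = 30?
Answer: -1/52254 ≈ -1.9137e-5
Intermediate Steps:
a = 78 (a = -12 + 3*30 = -12 + 90 = 78)
X(q) = 0
A = -52104 (A = 4*(-13026 - 1*0) = 4*(-13026 + 0) = 4*(-13026) = -52104)
x = -150 (x = -3*(78 - 83)*(-5 + 1*(-5)) = -(-15)*(-5 - 5) = -(-15)*(-10) = -3*50 = -150)
1/(x + A) = 1/(-150 - 52104) = 1/(-52254) = -1/52254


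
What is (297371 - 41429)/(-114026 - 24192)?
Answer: -127971/69109 ≈ -1.8517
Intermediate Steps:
(297371 - 41429)/(-114026 - 24192) = 255942/(-138218) = 255942*(-1/138218) = -127971/69109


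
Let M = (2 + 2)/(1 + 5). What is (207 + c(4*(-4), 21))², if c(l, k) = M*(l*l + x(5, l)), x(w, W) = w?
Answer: 145161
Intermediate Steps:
M = ⅔ (M = 4/6 = 4*(⅙) = ⅔ ≈ 0.66667)
c(l, k) = 10/3 + 2*l²/3 (c(l, k) = 2*(l*l + 5)/3 = 2*(l² + 5)/3 = 2*(5 + l²)/3 = 10/3 + 2*l²/3)
(207 + c(4*(-4), 21))² = (207 + (10/3 + 2*(4*(-4))²/3))² = (207 + (10/3 + (⅔)*(-16)²))² = (207 + (10/3 + (⅔)*256))² = (207 + (10/3 + 512/3))² = (207 + 174)² = 381² = 145161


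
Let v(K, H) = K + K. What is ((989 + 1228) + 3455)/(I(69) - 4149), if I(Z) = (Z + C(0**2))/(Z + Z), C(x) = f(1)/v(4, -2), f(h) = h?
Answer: -6261888/4579943 ≈ -1.3672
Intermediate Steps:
v(K, H) = 2*K
C(x) = 1/8 (C(x) = 1/(2*4) = 1/8)
I(Z) = (1/8 + Z)/(2*Z) (I(Z) = (Z + 1/8)/(Z + Z) = (1/8 + Z)/((2*Z)) = (1/8 + Z)*(1/(2*Z)) = (1/8 + Z)/(2*Z))
((989 + 1228) + 3455)/(I(69) - 4149) = ((989 + 1228) + 3455)/((1/16)*(1 + 8*69)/69 - 4149) = (2217 + 3455)/((1/16)*(1/69)*(1 + 552) - 4149) = 5672/((1/16)*(1/69)*553 - 4149) = 5672/(553/1104 - 4149) = 5672/(-4579943/1104) = 5672*(-1104/4579943) = -6261888/4579943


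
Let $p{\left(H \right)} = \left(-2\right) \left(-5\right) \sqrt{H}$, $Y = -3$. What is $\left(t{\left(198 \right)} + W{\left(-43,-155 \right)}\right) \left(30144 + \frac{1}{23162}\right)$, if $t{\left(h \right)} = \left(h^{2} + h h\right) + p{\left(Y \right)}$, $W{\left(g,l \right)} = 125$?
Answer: $\frac{54831373772357}{23162} + \frac{3490976645 i \sqrt{3}}{11581} \approx 2.3673 \cdot 10^{9} + 5.2211 \cdot 10^{5} i$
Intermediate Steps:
$p{\left(H \right)} = 10 \sqrt{H}$
$t{\left(h \right)} = 2 h^{2} + 10 i \sqrt{3}$ ($t{\left(h \right)} = \left(h^{2} + h h\right) + 10 \sqrt{-3} = \left(h^{2} + h^{2}\right) + 10 i \sqrt{3} = 2 h^{2} + 10 i \sqrt{3}$)
$\left(t{\left(198 \right)} + W{\left(-43,-155 \right)}\right) \left(30144 + \frac{1}{23162}\right) = \left(\left(2 \cdot 198^{2} + 10 i \sqrt{3}\right) + 125\right) \left(30144 + \frac{1}{23162}\right) = \left(\left(2 \cdot 39204 + 10 i \sqrt{3}\right) + 125\right) \left(30144 + \frac{1}{23162}\right) = \left(\left(78408 + 10 i \sqrt{3}\right) + 125\right) \frac{698195329}{23162} = \left(78533 + 10 i \sqrt{3}\right) \frac{698195329}{23162} = \frac{54831373772357}{23162} + \frac{3490976645 i \sqrt{3}}{11581}$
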